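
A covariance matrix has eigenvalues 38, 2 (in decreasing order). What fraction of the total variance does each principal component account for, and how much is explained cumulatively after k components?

Step 1 — total variance = trace(Sigma) = Σ λ_i = 38 + 2 = 40.

Step 2 — fraction explained by component i = λ_i / Σ λ:
  PC1: 38/40 = 0.95
  PC2: 2/40 = 0.05

Step 3 — cumulative fraction after k components = (λ_1 + ... + λ_k) / Σ λ:
  k = 1: 38/40 = 0.95
  k = 2: (38 + 2)/40 = 40/40 = 1

Summary (fraction, with percent):

explained: PC1 0.95 (95%), PC2 0.05 (5%);  cumulative: 0.95, 1


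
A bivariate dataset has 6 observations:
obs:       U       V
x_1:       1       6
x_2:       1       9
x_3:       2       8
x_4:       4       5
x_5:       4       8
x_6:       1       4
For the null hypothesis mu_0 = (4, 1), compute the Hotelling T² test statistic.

Step 1 — sample mean vector:
  mean(U) = (1 + 1 + 2 + 4 + 4 + 1) / 6 = 13/6 = 2.1667
  mean(V) = (6 + 9 + 8 + 5 + 8 + 4) / 6 = 40/6 = 6.6667
  x̄ = (2.1667, 6.6667),  deviation x̄ - mu_0 = (2.1667, 6.6667) - (4, 1) = (-1.8333, 5.6667).

Step 2 — sample covariance matrix, S[i,j] = (1/(n-1)) · Σ_k (x_{k,i} - mean_i) · (x_{k,j} - mean_j), divisor n-1 = 5:
  S[U,U] = ((-1.1667)·(-1.1667) + (-1.1667)·(-1.1667) + (-0.1667)·(-0.1667) + (1.8333)·(1.8333) + (1.8333)·(1.8333) + (-1.1667)·(-1.1667)) / 5 = 10.8333/5 = 2.1667
  S[U,V] = ((-1.1667)·(-0.6667) + (-1.1667)·(2.3333) + (-0.1667)·(1.3333) + (1.8333)·(-1.6667) + (1.8333)·(1.3333) + (-1.1667)·(-2.6667)) / 5 = 0.3333/5 = 0.0667
  S[V,V] = ((-0.6667)·(-0.6667) + (2.3333)·(2.3333) + (1.3333)·(1.3333) + (-1.6667)·(-1.6667) + (1.3333)·(1.3333) + (-2.6667)·(-2.6667)) / 5 = 19.3333/5 = 3.8667
  S = [[2.1667, 0.0667],
 [0.0667, 3.8667]].

Step 3 — invert S. det(S) = 2.1667·3.8667 - (0.0667)² = 8.3733.
  S^{-1} = (1/det) · [[d, -b], [-b, a]] = [[0.4618, -0.008],
 [-0.008, 0.2588]].

Step 4 — quadratic form (x̄ - mu_0)^T · S^{-1} · (x̄ - mu_0):
  S^{-1} · (x̄ - mu_0) = (-0.8917, 1.4809),
  (x̄ - mu_0)^T · [...] = (-1.8333)·(-0.8917) + (5.6667)·(1.4809) = 10.0265.

Step 5 — scale by n: T² = 6 · 10.0265 = 60.1592.

T² ≈ 60.1592


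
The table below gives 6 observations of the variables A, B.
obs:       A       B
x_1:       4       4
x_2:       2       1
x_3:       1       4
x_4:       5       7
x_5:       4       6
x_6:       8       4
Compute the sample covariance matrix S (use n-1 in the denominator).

Step 1 — column means:
  mean(A) = (4 + 2 + 1 + 5 + 4 + 8) / 6 = 24/6 = 4
  mean(B) = (4 + 1 + 4 + 7 + 6 + 4) / 6 = 26/6 = 4.3333

Step 2 — sample covariance S[i,j] = (1/(n-1)) · Σ_k (x_{k,i} - mean_i) · (x_{k,j} - mean_j), with n-1 = 5.
  S[A,A] = ((0)·(0) + (-2)·(-2) + (-3)·(-3) + (1)·(1) + (0)·(0) + (4)·(4)) / 5 = 30/5 = 6
  S[A,B] = ((0)·(-0.3333) + (-2)·(-3.3333) + (-3)·(-0.3333) + (1)·(2.6667) + (0)·(1.6667) + (4)·(-0.3333)) / 5 = 9/5 = 1.8
  S[B,B] = ((-0.3333)·(-0.3333) + (-3.3333)·(-3.3333) + (-0.3333)·(-0.3333) + (2.6667)·(2.6667) + (1.6667)·(1.6667) + (-0.3333)·(-0.3333)) / 5 = 21.3333/5 = 4.2667

S is symmetric (S[j,i] = S[i,j]). Assembling:

S = [[6, 1.8],
 [1.8, 4.2667]]


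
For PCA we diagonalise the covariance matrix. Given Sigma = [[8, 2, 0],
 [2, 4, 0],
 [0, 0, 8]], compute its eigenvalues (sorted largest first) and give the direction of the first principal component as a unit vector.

Step 1 — characteristic polynomial p(λ) = det(λI - Sigma) = λ³ - tr·λ² + c_1·λ - det, where tr = trace, c_1 = sum of the principal 2×2 minors, det = det(Sigma):
  tr = 8 + 4 + 8 = 20,
  c_1 = (8·4 - (2)²) + (8·8 - (0)²) + (4·8 - (0)²) = 28 + 64 + 32 = 124,
  det = 8·(4·8 - (0)²) - (2)·((2)·8 - (0)·(0)) + (0)·((2)·(0) - 4·(0)) = 8·(32) - (2)·(16) + (0)·(0) = 224.
  So p(λ) = λ³ - 20λ² + 124λ - 224.
Step 2 — look for an integer root (rational root theorem: any rational root is an integer divisor of 224). Testing λ = 8:
  p(8) = 512 - 1280 + 992 - 224 = 0  ✓
  Dividing out (λ - 8): p(λ) = (λ - 8)(λ² - 12λ + 28).
Step 3 — remaining eigenvalues from the quadratic λ² - 12λ + 28 = 0:
  Δ = 12² - 4·28 = 144 - 112 = 32,  λ = (12 ± √32)/2 = (12 ± 5.6569)/2 ≈ 8.8284 or 3.1716.
  Sorted: λ_1 = 8.8284,  λ_2 = 8,  λ_3 = 3.1716  (check: sum = 20 = tr ✓).

Step 4 — unit eigenvector for λ_1 ≈ 8.8284: v spans the null space of (Sigma - λ_1 I), whose rows are
  r_1 = (-0.8284, 2, 0),  r_2 = (2, -4.8284, 0),  r_3 = (0, 0, -0.8284).
  v is orthogonal to every row, so take v ∝ r_1 × r_3 = ((2)·(-0.8284) - (0)·(0), (0)·(0) - (-0.8284)·(-0.8284), (-0.8284)·(0) - (2)·(0)) ≈ (-1.6569, -0.6863, 0).
  Rescale (multiply by -1 so the first nonzero entry is positive): u = (1.6569, 0.6863, 0).
  ||u|| = √((1.6569)² + (0.6863)² + (0)²) = √(3.2162) ≈ 1.7934,  v_1 = u/||u|| ≈ (0.9239, 0.3827, 0) (||v_1|| = 1).

λ_1 = 8.8284,  λ_2 = 8,  λ_3 = 3.1716;  v_1 ≈ (0.9239, 0.3827, 0)


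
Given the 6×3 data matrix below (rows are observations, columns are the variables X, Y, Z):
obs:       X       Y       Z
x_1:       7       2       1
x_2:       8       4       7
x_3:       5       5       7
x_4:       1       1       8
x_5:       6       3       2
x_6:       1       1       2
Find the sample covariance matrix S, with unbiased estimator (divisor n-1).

Step 1 — column means:
  mean(X) = (7 + 8 + 5 + 1 + 6 + 1) / 6 = 28/6 = 4.6667
  mean(Y) = (2 + 4 + 5 + 1 + 3 + 1) / 6 = 16/6 = 2.6667
  mean(Z) = (1 + 7 + 7 + 8 + 2 + 2) / 6 = 27/6 = 4.5

Step 2 — sample covariance S[i,j] = (1/(n-1)) · Σ_k (x_{k,i} - mean_i) · (x_{k,j} - mean_j), with n-1 = 5.
  S[X,X] = ((2.3333)·(2.3333) + (3.3333)·(3.3333) + (0.3333)·(0.3333) + (-3.6667)·(-3.6667) + (1.3333)·(1.3333) + (-3.6667)·(-3.6667)) / 5 = 45.3333/5 = 9.0667
  S[X,Y] = ((2.3333)·(-0.6667) + (3.3333)·(1.3333) + (0.3333)·(2.3333) + (-3.6667)·(-1.6667) + (1.3333)·(0.3333) + (-3.6667)·(-1.6667)) / 5 = 16.3333/5 = 3.2667
  S[X,Z] = ((2.3333)·(-3.5) + (3.3333)·(2.5) + (0.3333)·(2.5) + (-3.6667)·(3.5) + (1.3333)·(-2.5) + (-3.6667)·(-2.5)) / 5 = -6/5 = -1.2
  S[Y,Y] = ((-0.6667)·(-0.6667) + (1.3333)·(1.3333) + (2.3333)·(2.3333) + (-1.6667)·(-1.6667) + (0.3333)·(0.3333) + (-1.6667)·(-1.6667)) / 5 = 13.3333/5 = 2.6667
  S[Y,Z] = ((-0.6667)·(-3.5) + (1.3333)·(2.5) + (2.3333)·(2.5) + (-1.6667)·(3.5) + (0.3333)·(-2.5) + (-1.6667)·(-2.5)) / 5 = 9/5 = 1.8
  S[Z,Z] = ((-3.5)·(-3.5) + (2.5)·(2.5) + (2.5)·(2.5) + (3.5)·(3.5) + (-2.5)·(-2.5) + (-2.5)·(-2.5)) / 5 = 49.5/5 = 9.9

S is symmetric (S[j,i] = S[i,j]). Assembling:

S = [[9.0667, 3.2667, -1.2],
 [3.2667, 2.6667, 1.8],
 [-1.2, 1.8, 9.9]]


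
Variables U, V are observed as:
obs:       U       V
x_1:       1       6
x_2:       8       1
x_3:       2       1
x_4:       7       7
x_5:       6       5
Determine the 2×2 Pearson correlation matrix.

Step 1 — column means:
  mean(U) = (1 + 8 + 2 + 7 + 6) / 5 = 24/5 = 4.8
  mean(V) = (6 + 1 + 1 + 7 + 5) / 5 = 20/5 = 4

Step 2 — sample variances and covariances s[i,j] = (1/(n-1)) · Σ_k (x_{k,i} - mean_i) · (x_{k,j} - mean_j), with n-1 = 4:
  s[U,U] = ((-3.8)·(-3.8) + (3.2)·(3.2) + (-2.8)·(-2.8) + (2.2)·(2.2) + (1.2)·(1.2)) / 4 = 38.8/4 = 9.7
  s[U,V] = ((-3.8)·(2) + (3.2)·(-3) + (-2.8)·(-3) + (2.2)·(3) + (1.2)·(1)) / 4 = -1/4 = -0.25
  s[V,V] = ((2)·(2) + (-3)·(-3) + (-3)·(-3) + (3)·(3) + (1)·(1)) / 4 = 32/4 = 8
  Sample standard deviations s_i = √(s[i,i]):
  s(U) = √(9.7) = 3.1145
  s(V) = √(8) = 2.8284

Step 3 — r_{ij} = s_{ij} / (s_i · s_j):
  r[U,U] = 1 (diagonal).
  r[U,V] = -0.25 / (3.1145 · 2.8284) = -0.25 / 8.8091 = -0.0284
  r[V,V] = 1 (diagonal).

R is symmetric with unit diagonal. Assembling:

R = [[1, -0.0284],
 [-0.0284, 1]]


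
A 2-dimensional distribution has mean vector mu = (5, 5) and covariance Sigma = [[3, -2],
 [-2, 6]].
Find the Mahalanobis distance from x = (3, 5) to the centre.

Step 1 — centre the observation: (x - mu) = (-2, 0).

Step 2 — invert Sigma. det(Sigma) = 3·6 - (-2)² = 14.
  Sigma^{-1} = (1/det) · [[d, -b], [-b, a]] = [[0.4286, 0.1429],
 [0.1429, 0.2143]].

Step 3 — form the quadratic (x - mu)^T · Sigma^{-1} · (x - mu):
  Sigma^{-1} · (x - mu) = (-0.8571, -0.2857).
  (x - mu)^T · [Sigma^{-1} · (x - mu)] = (-2)·(-0.8571) + (0)·(-0.2857) = 1.7143.

Step 4 — take square root: d = √(1.7143) ≈ 1.3093.

d(x, mu) = √(1.7143) ≈ 1.3093


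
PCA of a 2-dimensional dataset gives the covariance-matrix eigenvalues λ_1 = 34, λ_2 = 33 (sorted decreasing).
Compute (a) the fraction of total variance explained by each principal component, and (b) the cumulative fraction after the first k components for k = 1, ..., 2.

Step 1 — total variance = trace(Sigma) = Σ λ_i = 34 + 33 = 67.

Step 2 — fraction explained by component i = λ_i / Σ λ:
  PC1: 34/67 = 0.5075
  PC2: 33/67 = 0.4925

Step 3 — cumulative fraction after k components = (λ_1 + ... + λ_k) / Σ λ:
  k = 1: 34/67 = 0.5075
  k = 2: (34 + 33)/67 = 67/67 = 1

Summary (fraction, with percent):

explained: PC1 0.5075 (50.75%), PC2 0.4925 (49.25%);  cumulative: 0.5075, 1


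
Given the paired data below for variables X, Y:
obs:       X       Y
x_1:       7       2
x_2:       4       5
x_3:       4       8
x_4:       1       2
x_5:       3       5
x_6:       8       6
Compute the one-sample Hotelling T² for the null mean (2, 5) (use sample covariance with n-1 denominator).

Step 1 — sample mean vector:
  mean(X) = (7 + 4 + 4 + 1 + 3 + 8) / 6 = 27/6 = 4.5
  mean(Y) = (2 + 5 + 8 + 2 + 5 + 6) / 6 = 28/6 = 4.6667
  x̄ = (4.5, 4.6667),  deviation x̄ - mu_0 = (4.5, 4.6667) - (2, 5) = (2.5, -0.3333).

Step 2 — sample covariance matrix, S[i,j] = (1/(n-1)) · Σ_k (x_{k,i} - mean_i) · (x_{k,j} - mean_j), divisor n-1 = 5:
  S[X,X] = ((2.5)·(2.5) + (-0.5)·(-0.5) + (-0.5)·(-0.5) + (-3.5)·(-3.5) + (-1.5)·(-1.5) + (3.5)·(3.5)) / 5 = 33.5/5 = 6.7
  S[X,Y] = ((2.5)·(-2.6667) + (-0.5)·(0.3333) + (-0.5)·(3.3333) + (-3.5)·(-2.6667) + (-1.5)·(0.3333) + (3.5)·(1.3333)) / 5 = 5/5 = 1
  S[Y,Y] = ((-2.6667)·(-2.6667) + (0.3333)·(0.3333) + (3.3333)·(3.3333) + (-2.6667)·(-2.6667) + (0.3333)·(0.3333) + (1.3333)·(1.3333)) / 5 = 27.3333/5 = 5.4667
  S = [[6.7, 1],
 [1, 5.4667]].

Step 3 — invert S. det(S) = 6.7·5.4667 - (1)² = 35.6267.
  S^{-1} = (1/det) · [[d, -b], [-b, a]] = [[0.1534, -0.0281],
 [-0.0281, 0.1881]].

Step 4 — quadratic form (x̄ - mu_0)^T · S^{-1} · (x̄ - mu_0):
  S^{-1} · (x̄ - mu_0) = (0.393, -0.1329),
  (x̄ - mu_0)^T · [...] = (2.5)·(0.393) + (-0.3333)·(-0.1329) = 1.0267.

Step 5 — scale by n: T² = 6 · 1.0267 = 6.1602.

T² ≈ 6.1602


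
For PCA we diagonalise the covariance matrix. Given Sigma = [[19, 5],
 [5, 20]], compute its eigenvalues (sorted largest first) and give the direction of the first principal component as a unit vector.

Step 1 — characteristic polynomial of 2×2 Sigma:
  det(Sigma - λI) = λ² - trace · λ + det = 0.
  trace = 19 + 20 = 39, det = 19·20 - (5)² = 355.
Step 2 — discriminant:
  Δ = trace² - 4·det = 1521 - 1420 = 101.
Step 3 — eigenvalues:
  λ = (trace ± √Δ)/2 = (39 ± 10.0499)/2,
  λ_1 = 24.5249,  λ_2 = 14.4751.

Step 4 — unit eigenvector for λ_1: solve (Sigma - λ_1 I)v = 0. First row:
  (19 - 24.5249)·v_x + (5)·v_y = 0, i.e. (-5.5249)·v_x + (5)·v_y = 0,
  so v ∝ (b, λ_1 - a) = (5, 5.5249) = u.
  ||u|| = √((5)² + (5.5249)²) = √(55.5249) ≈ 7.4515,
  v_1 = u/||u|| ≈ (0.671, 0.7415) (||v_1|| = 1).

λ_1 = 24.5249,  λ_2 = 14.4751;  v_1 ≈ (0.671, 0.7415)


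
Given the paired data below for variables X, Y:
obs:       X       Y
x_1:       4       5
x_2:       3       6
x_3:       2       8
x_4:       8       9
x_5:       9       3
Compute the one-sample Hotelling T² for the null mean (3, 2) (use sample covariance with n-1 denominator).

Step 1 — sample mean vector:
  mean(X) = (4 + 3 + 2 + 8 + 9) / 5 = 26/5 = 5.2
  mean(Y) = (5 + 6 + 8 + 9 + 3) / 5 = 31/5 = 6.2
  x̄ = (5.2, 6.2),  deviation x̄ - mu_0 = (5.2, 6.2) - (3, 2) = (2.2, 4.2).

Step 2 — sample covariance matrix, S[i,j] = (1/(n-1)) · Σ_k (x_{k,i} - mean_i) · (x_{k,j} - mean_j), divisor n-1 = 4:
  S[X,X] = ((-1.2)·(-1.2) + (-2.2)·(-2.2) + (-3.2)·(-3.2) + (2.8)·(2.8) + (3.8)·(3.8)) / 4 = 38.8/4 = 9.7
  S[X,Y] = ((-1.2)·(-1.2) + (-2.2)·(-0.2) + (-3.2)·(1.8) + (2.8)·(2.8) + (3.8)·(-3.2)) / 4 = -8.2/4 = -2.05
  S[Y,Y] = ((-1.2)·(-1.2) + (-0.2)·(-0.2) + (1.8)·(1.8) + (2.8)·(2.8) + (-3.2)·(-3.2)) / 4 = 22.8/4 = 5.7
  S = [[9.7, -2.05],
 [-2.05, 5.7]].

Step 3 — invert S. det(S) = 9.7·5.7 - (-2.05)² = 51.0875.
  S^{-1} = (1/det) · [[d, -b], [-b, a]] = [[0.1116, 0.0401],
 [0.0401, 0.1899]].

Step 4 — quadratic form (x̄ - mu_0)^T · S^{-1} · (x̄ - mu_0):
  S^{-1} · (x̄ - mu_0) = (0.414, 0.8857),
  (x̄ - mu_0)^T · [...] = (2.2)·(0.414) + (4.2)·(0.8857) = 4.6309.

Step 5 — scale by n: T² = 5 · 4.6309 = 23.1544.

T² ≈ 23.1544


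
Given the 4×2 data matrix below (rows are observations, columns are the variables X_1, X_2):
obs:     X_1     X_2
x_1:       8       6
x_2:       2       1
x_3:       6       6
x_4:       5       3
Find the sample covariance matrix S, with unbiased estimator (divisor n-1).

Step 1 — column means:
  mean(X_1) = (8 + 2 + 6 + 5) / 4 = 21/4 = 5.25
  mean(X_2) = (6 + 1 + 6 + 3) / 4 = 16/4 = 4

Step 2 — sample covariance S[i,j] = (1/(n-1)) · Σ_k (x_{k,i} - mean_i) · (x_{k,j} - mean_j), with n-1 = 3.
  S[X_1,X_1] = ((2.75)·(2.75) + (-3.25)·(-3.25) + (0.75)·(0.75) + (-0.25)·(-0.25)) / 3 = 18.75/3 = 6.25
  S[X_1,X_2] = ((2.75)·(2) + (-3.25)·(-3) + (0.75)·(2) + (-0.25)·(-1)) / 3 = 17/3 = 5.6667
  S[X_2,X_2] = ((2)·(2) + (-3)·(-3) + (2)·(2) + (-1)·(-1)) / 3 = 18/3 = 6

S is symmetric (S[j,i] = S[i,j]). Assembling:

S = [[6.25, 5.6667],
 [5.6667, 6]]


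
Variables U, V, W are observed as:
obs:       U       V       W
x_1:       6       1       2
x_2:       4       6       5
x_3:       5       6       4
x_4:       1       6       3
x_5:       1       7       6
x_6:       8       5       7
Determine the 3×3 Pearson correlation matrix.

Step 1 — column means:
  mean(U) = (6 + 4 + 5 + 1 + 1 + 8) / 6 = 25/6 = 4.1667
  mean(V) = (1 + 6 + 6 + 6 + 7 + 5) / 6 = 31/6 = 5.1667
  mean(W) = (2 + 5 + 4 + 3 + 6 + 7) / 6 = 27/6 = 4.5

Step 2 — sample variances and covariances s[i,j] = (1/(n-1)) · Σ_k (x_{k,i} - mean_i) · (x_{k,j} - mean_j), with n-1 = 5:
  s[U,U] = ((1.8333)·(1.8333) + (-0.1667)·(-0.1667) + (0.8333)·(0.8333) + (-3.1667)·(-3.1667) + (-3.1667)·(-3.1667) + (3.8333)·(3.8333)) / 5 = 38.8333/5 = 7.7667
  s[U,V] = ((1.8333)·(-4.1667) + (-0.1667)·(0.8333) + (0.8333)·(0.8333) + (-3.1667)·(0.8333) + (-3.1667)·(1.8333) + (3.8333)·(-0.1667)) / 5 = -16.1667/5 = -3.2333
  s[U,W] = ((1.8333)·(-2.5) + (-0.1667)·(0.5) + (0.8333)·(-0.5) + (-3.1667)·(-1.5) + (-3.1667)·(1.5) + (3.8333)·(2.5)) / 5 = 4.5/5 = 0.9
  s[V,V] = ((-4.1667)·(-4.1667) + (0.8333)·(0.8333) + (0.8333)·(0.8333) + (0.8333)·(0.8333) + (1.8333)·(1.8333) + (-0.1667)·(-0.1667)) / 5 = 22.8333/5 = 4.5667
  s[V,W] = ((-4.1667)·(-2.5) + (0.8333)·(0.5) + (0.8333)·(-0.5) + (0.8333)·(-1.5) + (1.8333)·(1.5) + (-0.1667)·(2.5)) / 5 = 11.5/5 = 2.3
  s[W,W] = ((-2.5)·(-2.5) + (0.5)·(0.5) + (-0.5)·(-0.5) + (-1.5)·(-1.5) + (1.5)·(1.5) + (2.5)·(2.5)) / 5 = 17.5/5 = 3.5
  Sample standard deviations s_i = √(s[i,i]):
  s(U) = √(7.7667) = 2.7869
  s(V) = √(4.5667) = 2.137
  s(W) = √(3.5) = 1.8708

Step 3 — r_{ij} = s_{ij} / (s_i · s_j):
  r[U,U] = 1 (diagonal).
  r[U,V] = -3.2333 / (2.7869 · 2.137) = -3.2333 / 5.9555 = -0.5429
  r[U,W] = 0.9 / (2.7869 · 1.8708) = 0.9 / 5.2138 = 0.1726
  r[V,V] = 1 (diagonal).
  r[V,W] = 2.3 / (2.137 · 1.8708) = 2.3 / 3.9979 = 0.5753
  r[W,W] = 1 (diagonal).

R is symmetric with unit diagonal. Assembling:

R = [[1, -0.5429, 0.1726],
 [-0.5429, 1, 0.5753],
 [0.1726, 0.5753, 1]]


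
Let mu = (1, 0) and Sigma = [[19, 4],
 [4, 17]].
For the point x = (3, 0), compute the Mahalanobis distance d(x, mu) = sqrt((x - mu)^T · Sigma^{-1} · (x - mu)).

Step 1 — centre the observation: (x - mu) = (2, 0).

Step 2 — invert Sigma. det(Sigma) = 19·17 - (4)² = 307.
  Sigma^{-1} = (1/det) · [[d, -b], [-b, a]] = [[0.0554, -0.013],
 [-0.013, 0.0619]].

Step 3 — form the quadratic (x - mu)^T · Sigma^{-1} · (x - mu):
  Sigma^{-1} · (x - mu) = (0.1107, -0.0261).
  (x - mu)^T · [Sigma^{-1} · (x - mu)] = (2)·(0.1107) + (0)·(-0.0261) = 0.2215.

Step 4 — take square root: d = √(0.2215) ≈ 0.4706.

d(x, mu) = √(0.2215) ≈ 0.4706


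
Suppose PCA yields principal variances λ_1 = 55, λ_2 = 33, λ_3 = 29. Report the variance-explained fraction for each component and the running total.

Step 1 — total variance = trace(Sigma) = Σ λ_i = 55 + 33 + 29 = 117.

Step 2 — fraction explained by component i = λ_i / Σ λ:
  PC1: 55/117 = 0.4701
  PC2: 33/117 = 0.2821
  PC3: 29/117 = 0.2479

Step 3 — cumulative fraction after k components = (λ_1 + ... + λ_k) / Σ λ:
  k = 1: 55/117 = 0.4701
  k = 2: (55 + 33)/117 = 88/117 = 0.7521
  k = 3: (55 + 33 + 29)/117 = 117/117 = 1

Summary (fraction, with percent):

explained: PC1 0.4701 (47.01%), PC2 0.2821 (28.21%), PC3 0.2479 (24.79%);  cumulative: 0.4701, 0.7521, 1


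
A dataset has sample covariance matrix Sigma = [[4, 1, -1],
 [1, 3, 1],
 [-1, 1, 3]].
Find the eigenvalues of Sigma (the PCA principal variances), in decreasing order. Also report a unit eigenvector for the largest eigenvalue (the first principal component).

Step 1 — characteristic polynomial p(λ) = det(λI - Sigma) = λ³ - tr·λ² + c_1·λ - det, where tr = trace, c_1 = sum of the principal 2×2 minors, det = det(Sigma):
  tr = 4 + 3 + 3 = 10,
  c_1 = (4·3 - (1)²) + (4·3 - (-1)²) + (3·3 - (1)²) = 11 + 11 + 8 = 30,
  det = 4·(3·3 - (1)²) - (1)·((1)·3 - (1)·(-1)) + (-1)·((1)·(1) - 3·(-1)) = 4·(8) - (1)·(4) + (-1)·(4) = 24.
  So p(λ) = λ³ - 10λ² + 30λ - 24.
Step 2 — look for an integer root (rational root theorem: any rational root is an integer divisor of 24). Testing λ = 4:
  p(4) = 64 - 160 + 120 - 24 = 0  ✓
  Dividing out (λ - 4): p(λ) = (λ - 4)(λ² - 6λ + 6).
Step 3 — remaining eigenvalues from the quadratic λ² - 6λ + 6 = 0:
  Δ = 6² - 4·6 = 36 - 24 = 12,  λ = (6 ± √12)/2 = (6 ± 3.4641)/2 ≈ 4.7321 or 1.2679.
  Sorted: λ_1 = 4.7321,  λ_2 = 4,  λ_3 = 1.2679  (check: sum = 10 = tr ✓).

Step 4 — unit eigenvector for λ_1 ≈ 4.7321: v spans the null space of (Sigma - λ_1 I), whose rows are
  r_1 = (-0.7321, 1, -1),  r_2 = (1, -1.7321, 1),  r_3 = (-1, 1, -1.7321).
  v is orthogonal to every row, so take v ∝ r_1 × r_2 = ((1)·(1) - (-1)·(-1.7321), (-1)·(1) - (-0.7321)·(1), (-0.7321)·(-1.7321) - (1)·(1)) ≈ (-0.7321, -0.2679, 0.2679).
  Rescale (multiply by -1 so the first nonzero entry is positive): u = (0.7321, 0.2679, -0.2679).
  ||u|| = √((0.7321)² + (0.2679)² + (-0.2679)²) = √(0.6795) ≈ 0.8243,  v_1 = u/||u|| ≈ (0.8881, 0.3251, -0.3251) (||v_1|| = 1).

λ_1 = 4.7321,  λ_2 = 4,  λ_3 = 1.2679;  v_1 ≈ (0.8881, 0.3251, -0.3251)


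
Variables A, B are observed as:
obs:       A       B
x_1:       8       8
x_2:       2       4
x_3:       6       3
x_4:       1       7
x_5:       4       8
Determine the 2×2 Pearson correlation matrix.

Step 1 — column means:
  mean(A) = (8 + 2 + 6 + 1 + 4) / 5 = 21/5 = 4.2
  mean(B) = (8 + 4 + 3 + 7 + 8) / 5 = 30/5 = 6

Step 2 — sample variances and covariances s[i,j] = (1/(n-1)) · Σ_k (x_{k,i} - mean_i) · (x_{k,j} - mean_j), with n-1 = 4:
  s[A,A] = ((3.8)·(3.8) + (-2.2)·(-2.2) + (1.8)·(1.8) + (-3.2)·(-3.2) + (-0.2)·(-0.2)) / 4 = 32.8/4 = 8.2
  s[A,B] = ((3.8)·(2) + (-2.2)·(-2) + (1.8)·(-3) + (-3.2)·(1) + (-0.2)·(2)) / 4 = 3/4 = 0.75
  s[B,B] = ((2)·(2) + (-2)·(-2) + (-3)·(-3) + (1)·(1) + (2)·(2)) / 4 = 22/4 = 5.5
  Sample standard deviations s_i = √(s[i,i]):
  s(A) = √(8.2) = 2.8636
  s(B) = √(5.5) = 2.3452

Step 3 — r_{ij} = s_{ij} / (s_i · s_j):
  r[A,A] = 1 (diagonal).
  r[A,B] = 0.75 / (2.8636 · 2.3452) = 0.75 / 6.7157 = 0.1117
  r[B,B] = 1 (diagonal).

R is symmetric with unit diagonal. Assembling:

R = [[1, 0.1117],
 [0.1117, 1]]


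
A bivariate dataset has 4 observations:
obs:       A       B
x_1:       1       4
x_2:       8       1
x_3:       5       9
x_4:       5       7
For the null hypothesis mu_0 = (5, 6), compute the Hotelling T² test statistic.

Step 1 — sample mean vector:
  mean(A) = (1 + 8 + 5 + 5) / 4 = 19/4 = 4.75
  mean(B) = (4 + 1 + 9 + 7) / 4 = 21/4 = 5.25
  x̄ = (4.75, 5.25),  deviation x̄ - mu_0 = (4.75, 5.25) - (5, 6) = (-0.25, -0.75).

Step 2 — sample covariance matrix, S[i,j] = (1/(n-1)) · Σ_k (x_{k,i} - mean_i) · (x_{k,j} - mean_j), divisor n-1 = 3:
  S[A,A] = ((-3.75)·(-3.75) + (3.25)·(3.25) + (0.25)·(0.25) + (0.25)·(0.25)) / 3 = 24.75/3 = 8.25
  S[A,B] = ((-3.75)·(-1.25) + (3.25)·(-4.25) + (0.25)·(3.75) + (0.25)·(1.75)) / 3 = -7.75/3 = -2.5833
  S[B,B] = ((-1.25)·(-1.25) + (-4.25)·(-4.25) + (3.75)·(3.75) + (1.75)·(1.75)) / 3 = 36.75/3 = 12.25
  S = [[8.25, -2.5833],
 [-2.5833, 12.25]].

Step 3 — invert S. det(S) = 8.25·12.25 - (-2.5833)² = 94.3889.
  S^{-1} = (1/det) · [[d, -b], [-b, a]] = [[0.1298, 0.0274],
 [0.0274, 0.0874]].

Step 4 — quadratic form (x̄ - mu_0)^T · S^{-1} · (x̄ - mu_0):
  S^{-1} · (x̄ - mu_0) = (-0.053, -0.0724),
  (x̄ - mu_0)^T · [...] = (-0.25)·(-0.053) + (-0.75)·(-0.0724) = 0.0675.

Step 5 — scale by n: T² = 4 · 0.0675 = 0.2702.

T² ≈ 0.2702


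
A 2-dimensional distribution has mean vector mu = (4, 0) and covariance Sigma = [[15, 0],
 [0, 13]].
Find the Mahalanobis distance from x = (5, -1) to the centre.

Step 1 — centre the observation: (x - mu) = (1, -1).

Step 2 — invert Sigma. det(Sigma) = 15·13 - (0)² = 195.
  Sigma^{-1} = (1/det) · [[d, -b], [-b, a]] = [[0.0667, 0],
 [0, 0.0769]].

Step 3 — form the quadratic (x - mu)^T · Sigma^{-1} · (x - mu):
  Sigma^{-1} · (x - mu) = (0.0667, -0.0769).
  (x - mu)^T · [Sigma^{-1} · (x - mu)] = (1)·(0.0667) + (-1)·(-0.0769) = 0.1436.

Step 4 — take square root: d = √(0.1436) ≈ 0.3789.

d(x, mu) = √(0.1436) ≈ 0.3789


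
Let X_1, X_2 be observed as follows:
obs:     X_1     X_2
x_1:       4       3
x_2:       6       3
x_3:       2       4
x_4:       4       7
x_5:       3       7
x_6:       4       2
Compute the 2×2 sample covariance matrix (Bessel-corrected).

Step 1 — column means:
  mean(X_1) = (4 + 6 + 2 + 4 + 3 + 4) / 6 = 23/6 = 3.8333
  mean(X_2) = (3 + 3 + 4 + 7 + 7 + 2) / 6 = 26/6 = 4.3333

Step 2 — sample covariance S[i,j] = (1/(n-1)) · Σ_k (x_{k,i} - mean_i) · (x_{k,j} - mean_j), with n-1 = 5.
  S[X_1,X_1] = ((0.1667)·(0.1667) + (2.1667)·(2.1667) + (-1.8333)·(-1.8333) + (0.1667)·(0.1667) + (-0.8333)·(-0.8333) + (0.1667)·(0.1667)) / 5 = 8.8333/5 = 1.7667
  S[X_1,X_2] = ((0.1667)·(-1.3333) + (2.1667)·(-1.3333) + (-1.8333)·(-0.3333) + (0.1667)·(2.6667) + (-0.8333)·(2.6667) + (0.1667)·(-2.3333)) / 5 = -4.6667/5 = -0.9333
  S[X_2,X_2] = ((-1.3333)·(-1.3333) + (-1.3333)·(-1.3333) + (-0.3333)·(-0.3333) + (2.6667)·(2.6667) + (2.6667)·(2.6667) + (-2.3333)·(-2.3333)) / 5 = 23.3333/5 = 4.6667

S is symmetric (S[j,i] = S[i,j]). Assembling:

S = [[1.7667, -0.9333],
 [-0.9333, 4.6667]]


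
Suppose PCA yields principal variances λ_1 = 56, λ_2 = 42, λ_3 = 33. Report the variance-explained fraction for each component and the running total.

Step 1 — total variance = trace(Sigma) = Σ λ_i = 56 + 42 + 33 = 131.

Step 2 — fraction explained by component i = λ_i / Σ λ:
  PC1: 56/131 = 0.4275
  PC2: 42/131 = 0.3206
  PC3: 33/131 = 0.2519

Step 3 — cumulative fraction after k components = (λ_1 + ... + λ_k) / Σ λ:
  k = 1: 56/131 = 0.4275
  k = 2: (56 + 42)/131 = 98/131 = 0.7481
  k = 3: (56 + 42 + 33)/131 = 131/131 = 1

Summary (fraction, with percent):

explained: PC1 0.4275 (42.75%), PC2 0.3206 (32.06%), PC3 0.2519 (25.19%);  cumulative: 0.4275, 0.7481, 1


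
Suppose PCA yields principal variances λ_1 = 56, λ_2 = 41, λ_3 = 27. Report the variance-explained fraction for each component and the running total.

Step 1 — total variance = trace(Sigma) = Σ λ_i = 56 + 41 + 27 = 124.

Step 2 — fraction explained by component i = λ_i / Σ λ:
  PC1: 56/124 = 0.4516
  PC2: 41/124 = 0.3306
  PC3: 27/124 = 0.2177

Step 3 — cumulative fraction after k components = (λ_1 + ... + λ_k) / Σ λ:
  k = 1: 56/124 = 0.4516
  k = 2: (56 + 41)/124 = 97/124 = 0.7823
  k = 3: (56 + 41 + 27)/124 = 124/124 = 1

Summary (fraction, with percent):

explained: PC1 0.4516 (45.16%), PC2 0.3306 (33.06%), PC3 0.2177 (21.77%);  cumulative: 0.4516, 0.7823, 1


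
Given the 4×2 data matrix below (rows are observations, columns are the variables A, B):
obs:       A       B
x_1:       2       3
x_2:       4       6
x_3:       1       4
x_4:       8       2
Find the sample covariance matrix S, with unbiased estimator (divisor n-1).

Step 1 — column means:
  mean(A) = (2 + 4 + 1 + 8) / 4 = 15/4 = 3.75
  mean(B) = (3 + 6 + 4 + 2) / 4 = 15/4 = 3.75

Step 2 — sample covariance S[i,j] = (1/(n-1)) · Σ_k (x_{k,i} - mean_i) · (x_{k,j} - mean_j), with n-1 = 3.
  S[A,A] = ((-1.75)·(-1.75) + (0.25)·(0.25) + (-2.75)·(-2.75) + (4.25)·(4.25)) / 3 = 28.75/3 = 9.5833
  S[A,B] = ((-1.75)·(-0.75) + (0.25)·(2.25) + (-2.75)·(0.25) + (4.25)·(-1.75)) / 3 = -6.25/3 = -2.0833
  S[B,B] = ((-0.75)·(-0.75) + (2.25)·(2.25) + (0.25)·(0.25) + (-1.75)·(-1.75)) / 3 = 8.75/3 = 2.9167

S is symmetric (S[j,i] = S[i,j]). Assembling:

S = [[9.5833, -2.0833],
 [-2.0833, 2.9167]]


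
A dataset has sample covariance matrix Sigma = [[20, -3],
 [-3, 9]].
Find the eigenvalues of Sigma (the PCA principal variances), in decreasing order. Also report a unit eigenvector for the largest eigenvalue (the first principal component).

Step 1 — characteristic polynomial of 2×2 Sigma:
  det(Sigma - λI) = λ² - trace · λ + det = 0.
  trace = 20 + 9 = 29, det = 20·9 - (-3)² = 171.
Step 2 — discriminant:
  Δ = trace² - 4·det = 841 - 684 = 157.
Step 3 — eigenvalues:
  λ = (trace ± √Δ)/2 = (29 ± 12.53)/2,
  λ_1 = 20.765,  λ_2 = 8.235.

Step 4 — unit eigenvector for λ_1: solve (Sigma - λ_1 I)v = 0. First row:
  (20 - 20.765)·v_x + (-3)·v_y = 0, i.e. (-0.765)·v_x + (-3)·v_y = 0,
  so v ∝ (b, λ_1 - a) = (-3, 0.765); multiply by -1 so the first entry is positive: u = (3, -0.765).
  ||u|| = √((3)² + (-0.765)²) = √(9.5852) ≈ 3.096,
  v_1 = u/||u|| ≈ (0.969, -0.2471) (||v_1|| = 1).

λ_1 = 20.765,  λ_2 = 8.235;  v_1 ≈ (0.969, -0.2471)


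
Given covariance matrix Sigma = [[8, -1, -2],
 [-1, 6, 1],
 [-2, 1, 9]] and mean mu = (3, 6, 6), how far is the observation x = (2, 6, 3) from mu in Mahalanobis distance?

Step 1 — centre the observation: (x - mu) = (-1, 0, -3).

Step 2 — invert Sigma (cofactor / det for 3×3, or solve directly):
  Sigma^{-1} = [[0.1342, 0.0177, 0.0278],
 [0.0177, 0.1722, -0.0152],
 [0.0278, -0.0152, 0.119]].

Step 3 — form the quadratic (x - mu)^T · Sigma^{-1} · (x - mu):
  Sigma^{-1} · (x - mu) = (-0.2177, 0.0278, -0.3848).
  (x - mu)^T · [Sigma^{-1} · (x - mu)] = (-1)·(-0.2177) + (0)·(0.0278) + (-3)·(-0.3848) = 1.3722.

Step 4 — take square root: d = √(1.3722) ≈ 1.1714.

d(x, mu) = √(1.3722) ≈ 1.1714


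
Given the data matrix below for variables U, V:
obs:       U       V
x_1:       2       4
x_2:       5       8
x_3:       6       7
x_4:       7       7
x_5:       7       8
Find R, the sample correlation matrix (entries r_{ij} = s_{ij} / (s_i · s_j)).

Step 1 — column means:
  mean(U) = (2 + 5 + 6 + 7 + 7) / 5 = 27/5 = 5.4
  mean(V) = (4 + 8 + 7 + 7 + 8) / 5 = 34/5 = 6.8

Step 2 — sample variances and covariances s[i,j] = (1/(n-1)) · Σ_k (x_{k,i} - mean_i) · (x_{k,j} - mean_j), with n-1 = 4:
  s[U,U] = ((-3.4)·(-3.4) + (-0.4)·(-0.4) + (0.6)·(0.6) + (1.6)·(1.6) + (1.6)·(1.6)) / 4 = 17.2/4 = 4.3
  s[U,V] = ((-3.4)·(-2.8) + (-0.4)·(1.2) + (0.6)·(0.2) + (1.6)·(0.2) + (1.6)·(1.2)) / 4 = 11.4/4 = 2.85
  s[V,V] = ((-2.8)·(-2.8) + (1.2)·(1.2) + (0.2)·(0.2) + (0.2)·(0.2) + (1.2)·(1.2)) / 4 = 10.8/4 = 2.7
  Sample standard deviations s_i = √(s[i,i]):
  s(U) = √(4.3) = 2.0736
  s(V) = √(2.7) = 1.6432

Step 3 — r_{ij} = s_{ij} / (s_i · s_j):
  r[U,U] = 1 (diagonal).
  r[U,V] = 2.85 / (2.0736 · 1.6432) = 2.85 / 3.4073 = 0.8364
  r[V,V] = 1 (diagonal).

R is symmetric with unit diagonal. Assembling:

R = [[1, 0.8364],
 [0.8364, 1]]


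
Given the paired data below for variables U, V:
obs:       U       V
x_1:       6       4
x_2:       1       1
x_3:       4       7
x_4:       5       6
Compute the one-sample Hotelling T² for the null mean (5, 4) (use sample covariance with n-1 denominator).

Step 1 — sample mean vector:
  mean(U) = (6 + 1 + 4 + 5) / 4 = 16/4 = 4
  mean(V) = (4 + 1 + 7 + 6) / 4 = 18/4 = 4.5
  x̄ = (4, 4.5),  deviation x̄ - mu_0 = (4, 4.5) - (5, 4) = (-1, 0.5).

Step 2 — sample covariance matrix, S[i,j] = (1/(n-1)) · Σ_k (x_{k,i} - mean_i) · (x_{k,j} - mean_j), divisor n-1 = 3:
  S[U,U] = ((2)·(2) + (-3)·(-3) + (0)·(0) + (1)·(1)) / 3 = 14/3 = 4.6667
  S[U,V] = ((2)·(-0.5) + (-3)·(-3.5) + (0)·(2.5) + (1)·(1.5)) / 3 = 11/3 = 3.6667
  S[V,V] = ((-0.5)·(-0.5) + (-3.5)·(-3.5) + (2.5)·(2.5) + (1.5)·(1.5)) / 3 = 21/3 = 7
  S = [[4.6667, 3.6667],
 [3.6667, 7]].

Step 3 — invert S. det(S) = 4.6667·7 - (3.6667)² = 19.2222.
  S^{-1} = (1/det) · [[d, -b], [-b, a]] = [[0.3642, -0.1908],
 [-0.1908, 0.2428]].

Step 4 — quadratic form (x̄ - mu_0)^T · S^{-1} · (x̄ - mu_0):
  S^{-1} · (x̄ - mu_0) = (-0.4595, 0.3121),
  (x̄ - mu_0)^T · [...] = (-1)·(-0.4595) + (0.5)·(0.3121) = 0.6156.

Step 5 — scale by n: T² = 4 · 0.6156 = 2.4624.

T² ≈ 2.4624


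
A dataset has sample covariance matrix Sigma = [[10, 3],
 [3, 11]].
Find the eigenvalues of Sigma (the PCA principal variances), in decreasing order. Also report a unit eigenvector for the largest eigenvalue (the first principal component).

Step 1 — characteristic polynomial of 2×2 Sigma:
  det(Sigma - λI) = λ² - trace · λ + det = 0.
  trace = 10 + 11 = 21, det = 10·11 - (3)² = 101.
Step 2 — discriminant:
  Δ = trace² - 4·det = 441 - 404 = 37.
Step 3 — eigenvalues:
  λ = (trace ± √Δ)/2 = (21 ± 6.0828)/2,
  λ_1 = 13.5414,  λ_2 = 7.4586.

Step 4 — unit eigenvector for λ_1: solve (Sigma - λ_1 I)v = 0. First row:
  (10 - 13.5414)·v_x + (3)·v_y = 0, i.e. (-3.5414)·v_x + (3)·v_y = 0,
  so v ∝ (b, λ_1 - a) = (3, 3.5414) = u.
  ||u|| = √((3)² + (3.5414)²) = √(21.5414) ≈ 4.6413,
  v_1 = u/||u|| ≈ (0.6464, 0.763) (||v_1|| = 1).

λ_1 = 13.5414,  λ_2 = 7.4586;  v_1 ≈ (0.6464, 0.763)


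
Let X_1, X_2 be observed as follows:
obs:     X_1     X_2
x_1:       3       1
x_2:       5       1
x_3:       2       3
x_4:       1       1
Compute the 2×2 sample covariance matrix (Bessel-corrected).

Step 1 — column means:
  mean(X_1) = (3 + 5 + 2 + 1) / 4 = 11/4 = 2.75
  mean(X_2) = (1 + 1 + 3 + 1) / 4 = 6/4 = 1.5

Step 2 — sample covariance S[i,j] = (1/(n-1)) · Σ_k (x_{k,i} - mean_i) · (x_{k,j} - mean_j), with n-1 = 3.
  S[X_1,X_1] = ((0.25)·(0.25) + (2.25)·(2.25) + (-0.75)·(-0.75) + (-1.75)·(-1.75)) / 3 = 8.75/3 = 2.9167
  S[X_1,X_2] = ((0.25)·(-0.5) + (2.25)·(-0.5) + (-0.75)·(1.5) + (-1.75)·(-0.5)) / 3 = -1.5/3 = -0.5
  S[X_2,X_2] = ((-0.5)·(-0.5) + (-0.5)·(-0.5) + (1.5)·(1.5) + (-0.5)·(-0.5)) / 3 = 3/3 = 1

S is symmetric (S[j,i] = S[i,j]). Assembling:

S = [[2.9167, -0.5],
 [-0.5, 1]]


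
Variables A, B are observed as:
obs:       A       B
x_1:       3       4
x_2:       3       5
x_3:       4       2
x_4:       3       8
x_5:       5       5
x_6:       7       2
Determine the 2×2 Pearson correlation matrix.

Step 1 — column means:
  mean(A) = (3 + 3 + 4 + 3 + 5 + 7) / 6 = 25/6 = 4.1667
  mean(B) = (4 + 5 + 2 + 8 + 5 + 2) / 6 = 26/6 = 4.3333

Step 2 — sample variances and covariances s[i,j] = (1/(n-1)) · Σ_k (x_{k,i} - mean_i) · (x_{k,j} - mean_j), with n-1 = 5:
  s[A,A] = ((-1.1667)·(-1.1667) + (-1.1667)·(-1.1667) + (-0.1667)·(-0.1667) + (-1.1667)·(-1.1667) + (0.8333)·(0.8333) + (2.8333)·(2.8333)) / 5 = 12.8333/5 = 2.5667
  s[A,B] = ((-1.1667)·(-0.3333) + (-1.1667)·(0.6667) + (-0.1667)·(-2.3333) + (-1.1667)·(3.6667) + (0.8333)·(0.6667) + (2.8333)·(-2.3333)) / 5 = -10.3333/5 = -2.0667
  s[B,B] = ((-0.3333)·(-0.3333) + (0.6667)·(0.6667) + (-2.3333)·(-2.3333) + (3.6667)·(3.6667) + (0.6667)·(0.6667) + (-2.3333)·(-2.3333)) / 5 = 25.3333/5 = 5.0667
  Sample standard deviations s_i = √(s[i,i]):
  s(A) = √(2.5667) = 1.6021
  s(B) = √(5.0667) = 2.2509

Step 3 — r_{ij} = s_{ij} / (s_i · s_j):
  r[A,A] = 1 (diagonal).
  r[A,B] = -2.0667 / (1.6021 · 2.2509) = -2.0667 / 3.6062 = -0.5731
  r[B,B] = 1 (diagonal).

R is symmetric with unit diagonal. Assembling:

R = [[1, -0.5731],
 [-0.5731, 1]]


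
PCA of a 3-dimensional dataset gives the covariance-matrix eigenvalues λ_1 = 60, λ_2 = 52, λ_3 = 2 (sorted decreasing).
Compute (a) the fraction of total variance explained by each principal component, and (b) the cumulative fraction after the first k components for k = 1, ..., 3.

Step 1 — total variance = trace(Sigma) = Σ λ_i = 60 + 52 + 2 = 114.

Step 2 — fraction explained by component i = λ_i / Σ λ:
  PC1: 60/114 = 0.5263
  PC2: 52/114 = 0.4561
  PC3: 2/114 = 0.0175

Step 3 — cumulative fraction after k components = (λ_1 + ... + λ_k) / Σ λ:
  k = 1: 60/114 = 0.5263
  k = 2: (60 + 52)/114 = 112/114 = 0.9825
  k = 3: (60 + 52 + 2)/114 = 114/114 = 1

Summary (fraction, with percent):

explained: PC1 0.5263 (52.63%), PC2 0.4561 (45.61%), PC3 0.0175 (1.75%);  cumulative: 0.5263, 0.9825, 1


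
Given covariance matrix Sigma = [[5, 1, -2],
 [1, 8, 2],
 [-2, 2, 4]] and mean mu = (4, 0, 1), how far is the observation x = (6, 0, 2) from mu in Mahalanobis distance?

Step 1 — centre the observation: (x - mu) = (2, 0, 1).

Step 2 — invert Sigma (cofactor / det for 3×3, or solve directly):
  Sigma^{-1} = [[0.2917, -0.0833, 0.1875],
 [-0.0833, 0.1667, -0.125],
 [0.1875, -0.125, 0.4062]].

Step 3 — form the quadratic (x - mu)^T · Sigma^{-1} · (x - mu):
  Sigma^{-1} · (x - mu) = (0.7708, -0.2917, 0.7812).
  (x - mu)^T · [Sigma^{-1} · (x - mu)] = (2)·(0.7708) + (0)·(-0.2917) + (1)·(0.7812) = 2.3229.

Step 4 — take square root: d = √(2.3229) ≈ 1.5241.

d(x, mu) = √(2.3229) ≈ 1.5241


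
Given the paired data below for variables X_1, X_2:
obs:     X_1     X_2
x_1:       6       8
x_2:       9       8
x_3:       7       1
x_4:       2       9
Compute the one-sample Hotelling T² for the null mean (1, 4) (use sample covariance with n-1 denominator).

Step 1 — sample mean vector:
  mean(X_1) = (6 + 9 + 7 + 2) / 4 = 24/4 = 6
  mean(X_2) = (8 + 8 + 1 + 9) / 4 = 26/4 = 6.5
  x̄ = (6, 6.5),  deviation x̄ - mu_0 = (6, 6.5) - (1, 4) = (5, 2.5).

Step 2 — sample covariance matrix, S[i,j] = (1/(n-1)) · Σ_k (x_{k,i} - mean_i) · (x_{k,j} - mean_j), divisor n-1 = 3:
  S[X_1,X_1] = ((0)·(0) + (3)·(3) + (1)·(1) + (-4)·(-4)) / 3 = 26/3 = 8.6667
  S[X_1,X_2] = ((0)·(1.5) + (3)·(1.5) + (1)·(-5.5) + (-4)·(2.5)) / 3 = -11/3 = -3.6667
  S[X_2,X_2] = ((1.5)·(1.5) + (1.5)·(1.5) + (-5.5)·(-5.5) + (2.5)·(2.5)) / 3 = 41/3 = 13.6667
  S = [[8.6667, -3.6667],
 [-3.6667, 13.6667]].

Step 3 — invert S. det(S) = 8.6667·13.6667 - (-3.6667)² = 105.
  S^{-1} = (1/det) · [[d, -b], [-b, a]] = [[0.1302, 0.0349],
 [0.0349, 0.0825]].

Step 4 — quadratic form (x̄ - mu_0)^T · S^{-1} · (x̄ - mu_0):
  S^{-1} · (x̄ - mu_0) = (0.7381, 0.381),
  (x̄ - mu_0)^T · [...] = (5)·(0.7381) + (2.5)·(0.381) = 4.6429.

Step 5 — scale by n: T² = 4 · 4.6429 = 18.5714.

T² ≈ 18.5714


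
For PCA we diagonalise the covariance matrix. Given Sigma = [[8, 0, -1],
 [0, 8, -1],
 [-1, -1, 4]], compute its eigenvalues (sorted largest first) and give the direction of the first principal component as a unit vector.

Step 1 — characteristic polynomial p(λ) = det(λI - Sigma) = λ³ - tr·λ² + c_1·λ - det, where tr = trace, c_1 = sum of the principal 2×2 minors, det = det(Sigma):
  tr = 8 + 8 + 4 = 20,
  c_1 = (8·8 - (0)²) + (8·4 - (-1)²) + (8·4 - (-1)²) = 64 + 31 + 31 = 126,
  det = 8·(8·4 - (-1)²) - (0)·((0)·4 - (-1)·(-1)) + (-1)·((0)·(-1) - 8·(-1)) = 8·(31) - (0)·(-1) + (-1)·(8) = 240.
  So p(λ) = λ³ - 20λ² + 126λ - 240.
Step 2 — look for an integer root (rational root theorem: any rational root is an integer divisor of 240). Testing λ = 8:
  p(8) = 512 - 1280 + 1008 - 240 = 0  ✓
  Dividing out (λ - 8): p(λ) = (λ - 8)(λ² - 12λ + 30).
Step 3 — remaining eigenvalues from the quadratic λ² - 12λ + 30 = 0:
  Δ = 12² - 4·30 = 144 - 120 = 24,  λ = (12 ± √24)/2 = (12 ± 4.899)/2 ≈ 8.4495 or 3.5505.
  Sorted: λ_1 = 8.4495,  λ_2 = 8,  λ_3 = 3.5505  (check: sum = 20 = tr ✓).

Step 4 — unit eigenvector for λ_1 ≈ 8.4495: v spans the null space of (Sigma - λ_1 I), whose rows are
  r_1 = (-0.4495, 0, -1),  r_2 = (0, -0.4495, -1),  r_3 = (-1, -1, -4.4495).
  v is orthogonal to every row, so take v ∝ r_1 × r_2 = ((0)·(-1) - (-1)·(-0.4495), (-1)·(0) - (-0.4495)·(-1), (-0.4495)·(-0.4495) - (0)·(0)) ≈ (-0.4495, -0.4495, 0.202).
  Rescale (multiply by -1 so the first nonzero entry is positive): u = (0.4495, 0.4495, -0.202).
  ||u|| = √((0.4495)² + (0.4495)² + (-0.202)²) = √(0.4449) ≈ 0.667,  v_1 = u/||u|| ≈ (0.6739, 0.6739, -0.3029) (||v_1|| = 1).

λ_1 = 8.4495,  λ_2 = 8,  λ_3 = 3.5505;  v_1 ≈ (0.6739, 0.6739, -0.3029)


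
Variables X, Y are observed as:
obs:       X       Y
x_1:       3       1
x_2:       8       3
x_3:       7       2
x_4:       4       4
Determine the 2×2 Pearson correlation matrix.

Step 1 — column means:
  mean(X) = (3 + 8 + 7 + 4) / 4 = 22/4 = 5.5
  mean(Y) = (1 + 3 + 2 + 4) / 4 = 10/4 = 2.5

Step 2 — sample variances and covariances s[i,j] = (1/(n-1)) · Σ_k (x_{k,i} - mean_i) · (x_{k,j} - mean_j), with n-1 = 3:
  s[X,X] = ((-2.5)·(-2.5) + (2.5)·(2.5) + (1.5)·(1.5) + (-1.5)·(-1.5)) / 3 = 17/3 = 5.6667
  s[X,Y] = ((-2.5)·(-1.5) + (2.5)·(0.5) + (1.5)·(-0.5) + (-1.5)·(1.5)) / 3 = 2/3 = 0.6667
  s[Y,Y] = ((-1.5)·(-1.5) + (0.5)·(0.5) + (-0.5)·(-0.5) + (1.5)·(1.5)) / 3 = 5/3 = 1.6667
  Sample standard deviations s_i = √(s[i,i]):
  s(X) = √(5.6667) = 2.3805
  s(Y) = √(1.6667) = 1.291

Step 3 — r_{ij} = s_{ij} / (s_i · s_j):
  r[X,X] = 1 (diagonal).
  r[X,Y] = 0.6667 / (2.3805 · 1.291) = 0.6667 / 3.0732 = 0.2169
  r[Y,Y] = 1 (diagonal).

R is symmetric with unit diagonal. Assembling:

R = [[1, 0.2169],
 [0.2169, 1]]


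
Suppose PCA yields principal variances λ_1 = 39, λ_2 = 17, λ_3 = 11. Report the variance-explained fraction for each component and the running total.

Step 1 — total variance = trace(Sigma) = Σ λ_i = 39 + 17 + 11 = 67.

Step 2 — fraction explained by component i = λ_i / Σ λ:
  PC1: 39/67 = 0.5821
  PC2: 17/67 = 0.2537
  PC3: 11/67 = 0.1642

Step 3 — cumulative fraction after k components = (λ_1 + ... + λ_k) / Σ λ:
  k = 1: 39/67 = 0.5821
  k = 2: (39 + 17)/67 = 56/67 = 0.8358
  k = 3: (39 + 17 + 11)/67 = 67/67 = 1

Summary (fraction, with percent):

explained: PC1 0.5821 (58.21%), PC2 0.2537 (25.37%), PC3 0.1642 (16.42%);  cumulative: 0.5821, 0.8358, 1


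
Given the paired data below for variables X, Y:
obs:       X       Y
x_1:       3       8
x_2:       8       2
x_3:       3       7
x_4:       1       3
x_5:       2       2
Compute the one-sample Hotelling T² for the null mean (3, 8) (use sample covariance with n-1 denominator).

Step 1 — sample mean vector:
  mean(X) = (3 + 8 + 3 + 1 + 2) / 5 = 17/5 = 3.4
  mean(Y) = (8 + 2 + 7 + 3 + 2) / 5 = 22/5 = 4.4
  x̄ = (3.4, 4.4),  deviation x̄ - mu_0 = (3.4, 4.4) - (3, 8) = (0.4, -3.6).

Step 2 — sample covariance matrix, S[i,j] = (1/(n-1)) · Σ_k (x_{k,i} - mean_i) · (x_{k,j} - mean_j), divisor n-1 = 4:
  S[X,X] = ((-0.4)·(-0.4) + (4.6)·(4.6) + (-0.4)·(-0.4) + (-2.4)·(-2.4) + (-1.4)·(-1.4)) / 4 = 29.2/4 = 7.3
  S[X,Y] = ((-0.4)·(3.6) + (4.6)·(-2.4) + (-0.4)·(2.6) + (-2.4)·(-1.4) + (-1.4)·(-2.4)) / 4 = -6.8/4 = -1.7
  S[Y,Y] = ((3.6)·(3.6) + (-2.4)·(-2.4) + (2.6)·(2.6) + (-1.4)·(-1.4) + (-2.4)·(-2.4)) / 4 = 33.2/4 = 8.3
  S = [[7.3, -1.7],
 [-1.7, 8.3]].

Step 3 — invert S. det(S) = 7.3·8.3 - (-1.7)² = 57.7.
  S^{-1} = (1/det) · [[d, -b], [-b, a]] = [[0.1438, 0.0295],
 [0.0295, 0.1265]].

Step 4 — quadratic form (x̄ - mu_0)^T · S^{-1} · (x̄ - mu_0):
  S^{-1} · (x̄ - mu_0) = (-0.0485, -0.4437),
  (x̄ - mu_0)^T · [...] = (0.4)·(-0.0485) + (-3.6)·(-0.4437) = 1.5778.

Step 5 — scale by n: T² = 5 · 1.5778 = 7.8891.

T² ≈ 7.8891
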